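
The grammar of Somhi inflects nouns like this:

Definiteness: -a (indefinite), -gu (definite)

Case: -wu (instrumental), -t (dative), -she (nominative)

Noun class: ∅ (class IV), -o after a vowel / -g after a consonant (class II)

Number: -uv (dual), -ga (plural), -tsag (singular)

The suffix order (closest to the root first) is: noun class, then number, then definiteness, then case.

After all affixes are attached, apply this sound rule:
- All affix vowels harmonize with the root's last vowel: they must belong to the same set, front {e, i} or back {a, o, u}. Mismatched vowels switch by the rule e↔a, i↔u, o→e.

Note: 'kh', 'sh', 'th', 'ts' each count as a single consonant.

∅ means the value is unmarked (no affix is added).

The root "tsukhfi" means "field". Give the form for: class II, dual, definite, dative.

tsukhfieivgit

Attach noun class class II -o (after vowel 'i') → tsukhfio.
Attach number dual -uv → tsukhfiouv.
Attach definiteness definite -gu → tsukhfiouvgu.
Attach case dative -t → tsukhfiouvgut.
Apply vowel harmony: tsukhfiouvgut → tsukhfieivgit.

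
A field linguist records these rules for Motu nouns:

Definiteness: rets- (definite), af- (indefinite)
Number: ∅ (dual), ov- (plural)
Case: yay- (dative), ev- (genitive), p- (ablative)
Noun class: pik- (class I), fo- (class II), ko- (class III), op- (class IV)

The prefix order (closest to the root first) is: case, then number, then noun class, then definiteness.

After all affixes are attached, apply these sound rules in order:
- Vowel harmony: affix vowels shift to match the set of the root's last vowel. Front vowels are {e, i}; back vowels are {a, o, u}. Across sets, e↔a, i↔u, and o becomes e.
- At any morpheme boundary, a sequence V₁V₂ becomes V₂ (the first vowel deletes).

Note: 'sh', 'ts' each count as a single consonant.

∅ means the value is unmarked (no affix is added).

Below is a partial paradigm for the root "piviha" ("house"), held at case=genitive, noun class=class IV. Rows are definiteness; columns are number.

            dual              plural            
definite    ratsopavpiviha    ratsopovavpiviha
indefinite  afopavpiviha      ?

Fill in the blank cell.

Attach case genitive ev- → evpiviha.
Attach number plural ov- → ovevpiviha.
Attach noun class class IV op- → opovevpiviha.
Attach definiteness indefinite af- → afopovevpiviha.
Apply vowel harmony: afopovevpiviha → afopovavpiviha.
Vowel deletion: no change.

afopovavpiviha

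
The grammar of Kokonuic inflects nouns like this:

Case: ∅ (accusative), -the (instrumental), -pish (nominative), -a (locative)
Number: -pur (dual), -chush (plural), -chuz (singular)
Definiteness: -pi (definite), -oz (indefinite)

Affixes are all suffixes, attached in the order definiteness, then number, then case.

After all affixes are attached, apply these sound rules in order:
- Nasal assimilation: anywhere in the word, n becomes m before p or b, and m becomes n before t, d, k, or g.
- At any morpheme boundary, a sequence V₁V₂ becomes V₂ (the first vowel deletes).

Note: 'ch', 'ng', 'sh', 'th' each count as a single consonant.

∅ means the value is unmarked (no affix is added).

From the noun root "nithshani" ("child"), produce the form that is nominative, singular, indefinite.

Attach definiteness indefinite -oz → nithshanioz.
Attach number singular -chuz → nithshaniozchuz.
Attach case nominative -pish → nithshaniozchuzpish.
Nasal assimilation: no change.
Apply vowel deletion: nithshaniozchuzpish → nithshanozchuzpish.

nithshanozchuzpish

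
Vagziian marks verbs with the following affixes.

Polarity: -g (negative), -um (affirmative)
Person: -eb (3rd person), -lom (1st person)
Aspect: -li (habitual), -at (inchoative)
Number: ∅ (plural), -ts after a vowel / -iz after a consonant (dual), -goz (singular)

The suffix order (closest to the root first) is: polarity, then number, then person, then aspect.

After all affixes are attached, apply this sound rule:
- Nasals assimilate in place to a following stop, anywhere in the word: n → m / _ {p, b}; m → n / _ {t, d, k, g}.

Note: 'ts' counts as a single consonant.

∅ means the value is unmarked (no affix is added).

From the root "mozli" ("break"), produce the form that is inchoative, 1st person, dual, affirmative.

Attach polarity affirmative -um → mozlium.
Attach number dual -iz (after consonant 'm') → mozliumiz.
Attach person 1st person -lom → mozliumizlom.
Attach aspect inchoative -at → mozliumizlomat.
Nasal assimilation: no change.

mozliumizlomat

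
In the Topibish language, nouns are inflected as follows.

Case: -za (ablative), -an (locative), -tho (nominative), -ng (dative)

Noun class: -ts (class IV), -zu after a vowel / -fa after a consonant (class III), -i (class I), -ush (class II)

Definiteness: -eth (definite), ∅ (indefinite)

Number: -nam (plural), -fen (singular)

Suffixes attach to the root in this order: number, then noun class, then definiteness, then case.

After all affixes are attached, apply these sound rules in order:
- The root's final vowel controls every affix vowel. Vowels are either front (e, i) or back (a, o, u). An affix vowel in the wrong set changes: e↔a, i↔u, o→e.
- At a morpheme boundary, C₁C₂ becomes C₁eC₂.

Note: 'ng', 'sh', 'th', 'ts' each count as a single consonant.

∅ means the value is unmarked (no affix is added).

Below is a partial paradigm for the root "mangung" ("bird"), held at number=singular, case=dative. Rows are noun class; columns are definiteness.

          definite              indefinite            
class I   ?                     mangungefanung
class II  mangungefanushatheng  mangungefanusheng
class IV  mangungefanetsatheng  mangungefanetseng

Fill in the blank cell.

Attach number singular -fen → mangungfen.
Attach noun class class I -i → mangungfeni.
Attach definiteness definite -eth → mangungfenieth.
Attach case dative -ng → mangungfeniethng.
Apply vowel harmony: mangungfeniethng → mangungfanuathng.
Apply epenthesis: mangungfanuathng → mangungefanuatheng.

mangungefanuatheng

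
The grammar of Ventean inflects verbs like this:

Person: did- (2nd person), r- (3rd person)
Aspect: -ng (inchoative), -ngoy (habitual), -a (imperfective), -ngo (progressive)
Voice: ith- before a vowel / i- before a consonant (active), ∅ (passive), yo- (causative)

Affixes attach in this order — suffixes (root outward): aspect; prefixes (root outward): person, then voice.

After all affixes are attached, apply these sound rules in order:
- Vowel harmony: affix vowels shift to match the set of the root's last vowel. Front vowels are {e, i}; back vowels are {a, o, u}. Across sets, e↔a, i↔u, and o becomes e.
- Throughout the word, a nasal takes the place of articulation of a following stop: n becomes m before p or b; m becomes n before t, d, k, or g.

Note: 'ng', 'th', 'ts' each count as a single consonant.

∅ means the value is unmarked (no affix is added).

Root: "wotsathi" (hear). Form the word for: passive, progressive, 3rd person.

rwotsathinge

Attach aspect progressive -ngo → wotsathingo.
Attach person 3rd person r- → rwotsathingo.
voice = passive: zero marking, form stays rwotsathingo.
Apply vowel harmony: rwotsathingo → rwotsathinge.
Nasal assimilation: no change.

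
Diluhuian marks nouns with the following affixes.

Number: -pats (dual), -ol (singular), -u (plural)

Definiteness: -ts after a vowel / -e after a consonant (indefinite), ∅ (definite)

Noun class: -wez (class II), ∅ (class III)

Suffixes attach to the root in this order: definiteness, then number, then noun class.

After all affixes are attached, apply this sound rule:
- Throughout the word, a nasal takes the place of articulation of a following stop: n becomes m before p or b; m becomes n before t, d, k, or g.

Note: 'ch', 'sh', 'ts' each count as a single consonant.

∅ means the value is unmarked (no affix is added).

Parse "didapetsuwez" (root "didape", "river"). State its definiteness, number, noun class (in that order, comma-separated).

indefinite, plural, class II

Segment: didape-ts-u-wez.
definiteness: -ts/e → indefinite.
number: -u → plural.
noun class: -wez → class II.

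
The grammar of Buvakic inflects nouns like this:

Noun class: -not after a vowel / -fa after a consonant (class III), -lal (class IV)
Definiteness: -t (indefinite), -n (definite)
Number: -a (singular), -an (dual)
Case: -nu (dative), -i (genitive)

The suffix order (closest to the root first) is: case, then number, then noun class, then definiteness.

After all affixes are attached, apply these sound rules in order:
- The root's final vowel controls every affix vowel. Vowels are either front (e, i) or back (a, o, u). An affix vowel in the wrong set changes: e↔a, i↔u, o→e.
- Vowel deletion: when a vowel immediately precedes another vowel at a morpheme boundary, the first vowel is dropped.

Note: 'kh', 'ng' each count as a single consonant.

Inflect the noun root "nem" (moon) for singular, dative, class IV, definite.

Attach case dative -nu → nemnu.
Attach number singular -a → nemnua.
Attach noun class class IV -lal → nemnualal.
Attach definiteness definite -n → nemnualaln.
Apply vowel harmony: nemnualaln → nemnieleln.
Apply vowel deletion: nemnieleln → nemneleln.

nemneleln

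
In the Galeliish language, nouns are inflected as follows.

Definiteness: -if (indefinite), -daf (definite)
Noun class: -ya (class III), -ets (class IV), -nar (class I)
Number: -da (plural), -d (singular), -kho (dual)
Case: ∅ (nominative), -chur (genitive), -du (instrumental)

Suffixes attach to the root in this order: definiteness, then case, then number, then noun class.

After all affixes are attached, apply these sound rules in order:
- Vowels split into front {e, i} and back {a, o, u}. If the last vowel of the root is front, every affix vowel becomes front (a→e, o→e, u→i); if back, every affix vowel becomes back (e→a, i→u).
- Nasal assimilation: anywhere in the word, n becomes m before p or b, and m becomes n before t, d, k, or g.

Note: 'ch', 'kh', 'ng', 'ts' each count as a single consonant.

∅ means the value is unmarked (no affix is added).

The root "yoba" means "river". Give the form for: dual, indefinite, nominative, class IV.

yobaufkhoats

Attach definiteness indefinite -if → yobaif.
case = nominative: zero marking, form stays yobaif.
Attach number dual -kho → yobaifkho.
Attach noun class class IV -ets → yobaifkhoets.
Apply vowel harmony: yobaifkhoets → yobaufkhoats.
Nasal assimilation: no change.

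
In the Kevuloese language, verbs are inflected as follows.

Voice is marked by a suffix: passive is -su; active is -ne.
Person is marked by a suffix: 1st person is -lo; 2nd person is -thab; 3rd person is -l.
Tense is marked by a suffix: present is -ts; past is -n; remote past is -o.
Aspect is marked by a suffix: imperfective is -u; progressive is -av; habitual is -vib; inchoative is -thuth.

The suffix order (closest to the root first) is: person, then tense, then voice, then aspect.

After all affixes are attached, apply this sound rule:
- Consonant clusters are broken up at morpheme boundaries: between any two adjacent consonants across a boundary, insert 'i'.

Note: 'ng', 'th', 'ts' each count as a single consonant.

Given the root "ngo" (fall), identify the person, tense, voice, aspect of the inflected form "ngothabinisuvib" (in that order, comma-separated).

2nd person, past, passive, habitual

Segment: ngo-thab-n-su-vib.
person: -thab → 2nd person.
tense: -n → past.
voice: -su → passive.
aspect: -vib → habitual.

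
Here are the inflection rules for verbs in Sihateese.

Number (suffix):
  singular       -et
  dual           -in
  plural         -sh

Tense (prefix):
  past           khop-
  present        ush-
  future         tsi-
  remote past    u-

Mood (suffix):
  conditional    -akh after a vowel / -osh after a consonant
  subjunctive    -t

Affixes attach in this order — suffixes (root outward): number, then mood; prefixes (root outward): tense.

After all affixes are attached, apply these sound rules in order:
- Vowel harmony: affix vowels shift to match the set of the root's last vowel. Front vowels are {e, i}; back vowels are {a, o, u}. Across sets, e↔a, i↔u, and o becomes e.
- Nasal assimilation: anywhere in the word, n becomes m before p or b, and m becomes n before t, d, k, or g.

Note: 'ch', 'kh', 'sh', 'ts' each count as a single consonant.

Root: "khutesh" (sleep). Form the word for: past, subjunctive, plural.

khepkhuteshsht

Attach number plural -sh → khuteshsh.
Attach tense past khop- → khopkhuteshsh.
Attach mood subjunctive -t → khopkhuteshsht.
Apply vowel harmony: khopkhuteshsht → khepkhuteshsht.
Nasal assimilation: no change.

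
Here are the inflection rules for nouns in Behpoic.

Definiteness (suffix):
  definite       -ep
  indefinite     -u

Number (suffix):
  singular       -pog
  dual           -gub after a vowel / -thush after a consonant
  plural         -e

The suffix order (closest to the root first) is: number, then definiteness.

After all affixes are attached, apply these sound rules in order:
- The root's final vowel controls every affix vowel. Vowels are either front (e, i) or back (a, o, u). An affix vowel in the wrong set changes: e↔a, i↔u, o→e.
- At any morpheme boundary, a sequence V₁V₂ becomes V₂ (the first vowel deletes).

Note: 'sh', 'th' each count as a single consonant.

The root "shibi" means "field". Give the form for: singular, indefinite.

shibipegi

Attach number singular -pog → shibipog.
Attach definiteness indefinite -u → shibipogu.
Apply vowel harmony: shibipogu → shibipegi.
Vowel deletion: no change.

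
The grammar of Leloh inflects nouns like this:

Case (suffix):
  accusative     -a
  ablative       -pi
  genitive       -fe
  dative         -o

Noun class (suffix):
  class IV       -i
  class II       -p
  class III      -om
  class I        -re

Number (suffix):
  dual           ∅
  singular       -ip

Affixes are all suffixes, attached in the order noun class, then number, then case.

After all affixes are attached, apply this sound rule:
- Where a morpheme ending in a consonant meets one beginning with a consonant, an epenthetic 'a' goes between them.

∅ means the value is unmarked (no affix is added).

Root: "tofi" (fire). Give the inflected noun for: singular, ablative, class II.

tofipipapi

Attach noun class class II -p → tofip.
Attach number singular -ip → tofipip.
Attach case ablative -pi → tofipippi.
Apply epenthesis: tofipippi → tofipipapi.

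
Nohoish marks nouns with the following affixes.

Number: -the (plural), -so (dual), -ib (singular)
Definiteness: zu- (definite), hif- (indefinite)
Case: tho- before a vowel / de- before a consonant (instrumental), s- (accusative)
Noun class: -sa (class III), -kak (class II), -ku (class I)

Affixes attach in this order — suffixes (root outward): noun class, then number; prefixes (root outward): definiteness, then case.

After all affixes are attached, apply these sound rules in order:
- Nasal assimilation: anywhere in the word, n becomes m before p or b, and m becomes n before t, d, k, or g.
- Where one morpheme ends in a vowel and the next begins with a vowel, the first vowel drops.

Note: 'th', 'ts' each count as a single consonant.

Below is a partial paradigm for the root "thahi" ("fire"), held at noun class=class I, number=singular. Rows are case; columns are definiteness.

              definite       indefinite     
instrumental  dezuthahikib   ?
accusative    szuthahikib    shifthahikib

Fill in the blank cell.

dehifthahikib

Attach definiteness indefinite hif- → hifthahi.
Attach noun class class I -ku → hifthahiku.
Attach case instrumental de- (before consonant 'h') → dehifthahiku.
Attach number singular -ib → dehifthahikuib.
Nasal assimilation: no change.
Apply vowel deletion: dehifthahikuib → dehifthahikib.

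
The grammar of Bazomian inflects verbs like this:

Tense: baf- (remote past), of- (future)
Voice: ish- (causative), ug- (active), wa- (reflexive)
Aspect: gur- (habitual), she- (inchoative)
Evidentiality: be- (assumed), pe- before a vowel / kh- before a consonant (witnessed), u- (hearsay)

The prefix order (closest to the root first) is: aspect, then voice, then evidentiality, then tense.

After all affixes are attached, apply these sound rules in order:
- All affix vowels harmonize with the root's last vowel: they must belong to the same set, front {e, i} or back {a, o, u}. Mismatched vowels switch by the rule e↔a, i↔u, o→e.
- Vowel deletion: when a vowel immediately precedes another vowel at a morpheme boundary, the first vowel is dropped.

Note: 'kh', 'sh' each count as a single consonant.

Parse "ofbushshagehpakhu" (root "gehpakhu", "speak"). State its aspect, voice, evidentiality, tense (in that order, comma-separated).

inchoative, causative, assumed, future

Segment: of-be-ish-she-gehpakhu.
aspect: she- → inchoative.
voice: ish- → causative.
evidentiality: be- → assumed.
tense: of- → future.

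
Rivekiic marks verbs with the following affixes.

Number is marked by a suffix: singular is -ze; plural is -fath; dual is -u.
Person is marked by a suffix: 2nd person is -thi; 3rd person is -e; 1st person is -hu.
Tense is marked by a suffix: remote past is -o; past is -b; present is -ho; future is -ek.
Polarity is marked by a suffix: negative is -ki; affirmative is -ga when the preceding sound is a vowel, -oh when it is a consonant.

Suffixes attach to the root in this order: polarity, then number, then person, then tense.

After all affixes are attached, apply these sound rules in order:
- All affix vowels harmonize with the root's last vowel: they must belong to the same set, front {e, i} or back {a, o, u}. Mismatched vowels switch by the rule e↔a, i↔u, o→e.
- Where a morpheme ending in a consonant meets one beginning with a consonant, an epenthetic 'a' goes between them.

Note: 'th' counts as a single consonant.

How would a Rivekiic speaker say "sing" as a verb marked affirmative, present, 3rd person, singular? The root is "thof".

thofohazaaho

Attach polarity affirmative -oh (after consonant 'f') → thofoh.
Attach number singular -ze → thofohze.
Attach person 3rd person -e → thofohzee.
Attach tense present -ho → thofohzeeho.
Apply vowel harmony: thofohzeeho → thofohzaaho.
Apply epenthesis: thofohzaaho → thofohazaaho.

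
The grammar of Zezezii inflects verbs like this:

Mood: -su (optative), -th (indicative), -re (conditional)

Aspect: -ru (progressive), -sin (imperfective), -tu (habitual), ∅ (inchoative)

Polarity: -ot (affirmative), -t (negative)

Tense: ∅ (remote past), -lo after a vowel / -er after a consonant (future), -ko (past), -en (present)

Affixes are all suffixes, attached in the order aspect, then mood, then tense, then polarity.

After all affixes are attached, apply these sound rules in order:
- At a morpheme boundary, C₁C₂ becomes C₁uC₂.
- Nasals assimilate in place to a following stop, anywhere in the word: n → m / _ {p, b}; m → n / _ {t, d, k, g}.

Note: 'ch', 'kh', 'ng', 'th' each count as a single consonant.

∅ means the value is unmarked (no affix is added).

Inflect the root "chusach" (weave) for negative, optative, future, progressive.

chusachurusulot

Attach aspect progressive -ru → chusachru.
Attach mood optative -su → chusachrusu.
Attach tense future -lo (after vowel 'u') → chusachrusulo.
Attach polarity negative -t → chusachrusulot.
Apply epenthesis: chusachrusulot → chusachurusulot.
Nasal assimilation: no change.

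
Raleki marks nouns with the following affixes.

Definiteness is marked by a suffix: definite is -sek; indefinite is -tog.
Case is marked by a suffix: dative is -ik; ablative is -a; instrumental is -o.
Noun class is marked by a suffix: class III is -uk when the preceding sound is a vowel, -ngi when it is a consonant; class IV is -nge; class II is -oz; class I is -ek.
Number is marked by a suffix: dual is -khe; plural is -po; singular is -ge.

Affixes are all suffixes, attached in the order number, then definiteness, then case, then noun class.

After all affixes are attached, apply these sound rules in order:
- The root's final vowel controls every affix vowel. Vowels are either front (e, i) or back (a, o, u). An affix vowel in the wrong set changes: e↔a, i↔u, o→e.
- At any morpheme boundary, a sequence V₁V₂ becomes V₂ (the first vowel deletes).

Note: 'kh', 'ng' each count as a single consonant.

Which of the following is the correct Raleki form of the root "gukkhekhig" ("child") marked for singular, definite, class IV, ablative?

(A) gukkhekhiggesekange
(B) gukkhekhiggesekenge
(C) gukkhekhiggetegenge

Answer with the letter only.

Attach number singular -ge → gukkhekhigge.
Attach definiteness definite -sek → gukkhekhiggesek.
Attach case ablative -a → gukkhekhiggeseka.
Attach noun class class IV -nge → gukkhekhiggesekange.
Apply vowel harmony: gukkhekhiggesekange → gukkhekhiggesekenge.
Vowel deletion: no change.
So the correct form is gukkhekhiggesekenge, option (B).
(A) gukkhekhiggesekange is wrong: it fails to apply the sound rule(s).
(C) gukkhekhiggetegenge is wrong: it uses indefinite instead of definite for definiteness.

B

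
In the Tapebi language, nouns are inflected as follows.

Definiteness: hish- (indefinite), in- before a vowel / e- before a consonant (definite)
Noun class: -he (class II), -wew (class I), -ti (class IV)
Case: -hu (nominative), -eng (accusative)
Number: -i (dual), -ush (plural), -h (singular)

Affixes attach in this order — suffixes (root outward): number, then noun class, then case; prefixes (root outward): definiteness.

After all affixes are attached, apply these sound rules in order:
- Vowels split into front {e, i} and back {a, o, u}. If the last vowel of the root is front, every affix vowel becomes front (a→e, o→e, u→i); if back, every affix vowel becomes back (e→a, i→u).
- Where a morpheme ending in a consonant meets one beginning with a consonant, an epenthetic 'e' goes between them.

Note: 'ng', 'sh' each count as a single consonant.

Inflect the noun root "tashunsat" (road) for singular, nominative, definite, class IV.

atashunsatehetuhu

Attach definiteness definite e- (before consonant 't') → etashunsat.
Attach number singular -h → etashunsath.
Attach noun class class IV -ti → etashunsathti.
Attach case nominative -hu → etashunsathtihu.
Apply vowel harmony: etashunsathtihu → atashunsathtuhu.
Apply epenthesis: atashunsathtuhu → atashunsatehetuhu.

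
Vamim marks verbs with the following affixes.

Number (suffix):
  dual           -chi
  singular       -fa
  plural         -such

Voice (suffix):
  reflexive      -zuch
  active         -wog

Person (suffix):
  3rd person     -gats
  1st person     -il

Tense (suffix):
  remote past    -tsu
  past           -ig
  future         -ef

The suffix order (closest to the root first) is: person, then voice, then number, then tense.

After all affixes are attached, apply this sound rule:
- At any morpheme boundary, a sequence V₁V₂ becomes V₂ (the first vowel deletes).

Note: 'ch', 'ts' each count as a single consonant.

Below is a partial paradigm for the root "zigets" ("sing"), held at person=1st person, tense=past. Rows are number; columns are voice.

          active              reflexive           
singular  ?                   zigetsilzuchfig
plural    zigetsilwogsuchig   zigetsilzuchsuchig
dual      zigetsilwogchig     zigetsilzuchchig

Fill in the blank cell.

Attach person 1st person -il → zigetsil.
Attach voice active -wog → zigetsilwog.
Attach number singular -fa → zigetsilwogfa.
Attach tense past -ig → zigetsilwogfaig.
Apply vowel deletion: zigetsilwogfaig → zigetsilwogfig.

zigetsilwogfig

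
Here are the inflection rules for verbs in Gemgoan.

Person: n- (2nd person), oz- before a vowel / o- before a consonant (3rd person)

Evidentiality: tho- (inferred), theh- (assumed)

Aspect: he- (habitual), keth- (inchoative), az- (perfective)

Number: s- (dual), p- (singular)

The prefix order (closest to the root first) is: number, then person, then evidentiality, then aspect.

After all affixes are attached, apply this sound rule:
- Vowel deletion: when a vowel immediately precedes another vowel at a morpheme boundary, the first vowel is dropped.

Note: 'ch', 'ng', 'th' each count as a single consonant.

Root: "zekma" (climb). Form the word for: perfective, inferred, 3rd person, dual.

azthoszekma

Attach number dual s- → szekma.
Attach person 3rd person o- (before consonant 's') → oszekma.
Attach evidentiality inferred tho- → thooszekma.
Attach aspect perfective az- → azthooszekma.
Apply vowel deletion: azthooszekma → azthoszekma.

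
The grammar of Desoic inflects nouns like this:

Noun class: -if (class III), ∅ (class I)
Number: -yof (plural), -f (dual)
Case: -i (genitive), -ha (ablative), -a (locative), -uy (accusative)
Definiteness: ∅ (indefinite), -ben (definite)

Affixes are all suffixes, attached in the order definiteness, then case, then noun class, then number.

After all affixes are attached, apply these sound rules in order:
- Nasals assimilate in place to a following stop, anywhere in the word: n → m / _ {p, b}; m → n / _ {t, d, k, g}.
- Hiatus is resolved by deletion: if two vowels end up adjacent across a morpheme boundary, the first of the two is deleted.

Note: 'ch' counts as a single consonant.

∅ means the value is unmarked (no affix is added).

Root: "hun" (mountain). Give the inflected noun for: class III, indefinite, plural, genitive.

definiteness = indefinite: zero marking, form stays hun.
Attach case genitive -i → huni.
Attach noun class class III -if → huniif.
Attach number plural -yof → huniifyof.
Nasal assimilation: no change.
Apply vowel deletion: huniifyof → hunifyof.

hunifyof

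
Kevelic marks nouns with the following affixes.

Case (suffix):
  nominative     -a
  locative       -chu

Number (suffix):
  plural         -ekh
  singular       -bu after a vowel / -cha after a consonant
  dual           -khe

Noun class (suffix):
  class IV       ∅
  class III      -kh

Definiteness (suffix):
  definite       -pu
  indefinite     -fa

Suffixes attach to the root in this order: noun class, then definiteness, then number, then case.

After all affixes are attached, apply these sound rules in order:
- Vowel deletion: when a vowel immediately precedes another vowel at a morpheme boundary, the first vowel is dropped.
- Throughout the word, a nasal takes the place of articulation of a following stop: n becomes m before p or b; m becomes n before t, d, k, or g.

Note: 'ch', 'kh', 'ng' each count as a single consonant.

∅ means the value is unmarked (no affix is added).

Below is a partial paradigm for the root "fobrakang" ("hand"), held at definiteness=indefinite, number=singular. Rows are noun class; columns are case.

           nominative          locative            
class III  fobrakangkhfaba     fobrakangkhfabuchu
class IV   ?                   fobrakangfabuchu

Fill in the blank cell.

fobrakangfaba

noun class = class IV: zero marking, form stays fobrakang.
Attach definiteness indefinite -fa → fobrakangfa.
Attach number singular -bu (after vowel 'a') → fobrakangfabu.
Attach case nominative -a → fobrakangfabua.
Apply vowel deletion: fobrakangfabua → fobrakangfaba.
Nasal assimilation: no change.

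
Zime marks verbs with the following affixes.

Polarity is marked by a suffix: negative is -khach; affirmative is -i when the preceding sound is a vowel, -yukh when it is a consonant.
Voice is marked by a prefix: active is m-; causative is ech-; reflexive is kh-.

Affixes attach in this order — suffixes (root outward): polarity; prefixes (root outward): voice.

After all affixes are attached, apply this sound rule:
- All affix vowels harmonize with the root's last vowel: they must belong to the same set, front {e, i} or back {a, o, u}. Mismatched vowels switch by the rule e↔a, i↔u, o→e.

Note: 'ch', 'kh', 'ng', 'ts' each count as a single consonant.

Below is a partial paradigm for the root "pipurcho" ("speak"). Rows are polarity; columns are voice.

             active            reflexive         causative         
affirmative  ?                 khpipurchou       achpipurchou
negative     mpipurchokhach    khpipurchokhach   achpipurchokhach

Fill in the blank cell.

Attach polarity affirmative -i (after vowel 'o') → pipurchoi.
Attach voice active m- → mpipurchoi.
Apply vowel harmony: mpipurchoi → mpipurchou.

mpipurchou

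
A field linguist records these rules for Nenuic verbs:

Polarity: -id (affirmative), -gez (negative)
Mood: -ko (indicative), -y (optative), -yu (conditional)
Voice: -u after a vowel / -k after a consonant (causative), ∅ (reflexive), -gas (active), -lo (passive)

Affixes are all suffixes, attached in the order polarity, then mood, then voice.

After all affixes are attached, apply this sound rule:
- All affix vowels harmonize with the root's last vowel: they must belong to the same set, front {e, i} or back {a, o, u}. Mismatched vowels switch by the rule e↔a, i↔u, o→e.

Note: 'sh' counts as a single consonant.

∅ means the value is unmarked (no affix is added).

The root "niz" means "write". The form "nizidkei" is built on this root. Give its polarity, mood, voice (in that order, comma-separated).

affirmative, indicative, causative

Segment: niz-id-ko-u.
polarity: -id → affirmative.
mood: -ko → indicative.
voice: -u/k → causative.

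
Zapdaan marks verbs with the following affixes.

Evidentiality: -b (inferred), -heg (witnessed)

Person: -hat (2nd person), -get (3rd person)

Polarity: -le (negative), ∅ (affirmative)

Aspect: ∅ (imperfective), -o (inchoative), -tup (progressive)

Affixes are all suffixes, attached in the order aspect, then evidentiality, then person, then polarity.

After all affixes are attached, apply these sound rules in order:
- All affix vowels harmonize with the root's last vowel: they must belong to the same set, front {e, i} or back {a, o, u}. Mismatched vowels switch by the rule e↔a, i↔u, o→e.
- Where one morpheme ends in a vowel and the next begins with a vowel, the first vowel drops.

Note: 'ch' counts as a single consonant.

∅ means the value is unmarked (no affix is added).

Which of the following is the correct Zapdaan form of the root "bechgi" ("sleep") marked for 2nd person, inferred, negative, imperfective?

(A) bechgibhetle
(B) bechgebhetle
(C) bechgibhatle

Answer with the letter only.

A

aspect = imperfective: zero marking, form stays bechgi.
Attach evidentiality inferred -b → bechgib.
Attach person 2nd person -hat → bechgibhat.
Attach polarity negative -le → bechgibhatle.
Apply vowel harmony: bechgibhatle → bechgibhetle.
Vowel deletion: no change.
So the correct form is bechgibhetle, option (A).
(B) bechgebhetle is wrong: it uses inchoative instead of imperfective for aspect.
(C) bechgibhatle is wrong: it fails to apply the sound rule(s).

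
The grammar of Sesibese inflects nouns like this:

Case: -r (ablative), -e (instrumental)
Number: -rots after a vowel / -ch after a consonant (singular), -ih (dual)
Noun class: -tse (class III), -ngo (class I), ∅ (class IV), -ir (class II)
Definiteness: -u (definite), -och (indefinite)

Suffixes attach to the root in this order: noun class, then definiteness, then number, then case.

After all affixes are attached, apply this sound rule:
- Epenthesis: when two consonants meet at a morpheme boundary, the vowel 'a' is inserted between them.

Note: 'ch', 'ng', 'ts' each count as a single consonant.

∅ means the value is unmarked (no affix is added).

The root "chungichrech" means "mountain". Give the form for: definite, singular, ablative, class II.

Attach noun class class II -ir → chungichrechir.
Attach definiteness definite -u → chungichrechiru.
Attach number singular -rots (after vowel 'u') → chungichrechirurots.
Attach case ablative -r → chungichrechirurotsr.
Apply epenthesis: chungichrechirurotsr → chungichrechirurotsar.

chungichrechirurotsar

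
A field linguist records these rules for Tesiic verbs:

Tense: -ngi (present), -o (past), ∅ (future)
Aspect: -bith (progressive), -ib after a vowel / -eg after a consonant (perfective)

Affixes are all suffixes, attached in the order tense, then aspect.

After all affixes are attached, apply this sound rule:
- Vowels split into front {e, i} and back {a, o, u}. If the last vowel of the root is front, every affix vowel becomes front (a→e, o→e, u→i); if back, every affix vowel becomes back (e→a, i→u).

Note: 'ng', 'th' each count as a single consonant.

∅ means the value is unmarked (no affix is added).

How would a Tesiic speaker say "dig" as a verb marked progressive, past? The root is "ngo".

Attach tense past -o → ngoo.
Attach aspect progressive -bith → ngoobith.
Apply vowel harmony: ngoobith → ngoobuth.

ngoobuth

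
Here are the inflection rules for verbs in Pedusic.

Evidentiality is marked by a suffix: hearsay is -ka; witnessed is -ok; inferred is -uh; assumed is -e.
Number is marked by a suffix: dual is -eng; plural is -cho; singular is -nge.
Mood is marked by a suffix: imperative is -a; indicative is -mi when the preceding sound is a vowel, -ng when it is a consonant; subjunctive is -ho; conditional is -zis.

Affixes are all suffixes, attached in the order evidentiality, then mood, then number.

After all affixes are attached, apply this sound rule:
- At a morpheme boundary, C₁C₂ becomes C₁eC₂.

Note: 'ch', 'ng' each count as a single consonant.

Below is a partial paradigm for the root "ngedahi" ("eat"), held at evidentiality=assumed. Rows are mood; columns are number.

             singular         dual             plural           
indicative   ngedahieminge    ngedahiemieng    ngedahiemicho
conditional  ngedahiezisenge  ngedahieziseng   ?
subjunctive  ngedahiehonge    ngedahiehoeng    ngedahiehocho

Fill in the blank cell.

Attach evidentiality assumed -e → ngedahie.
Attach mood conditional -zis → ngedahiezis.
Attach number plural -cho → ngedahiezischo.
Apply epenthesis: ngedahiezischo → ngedahiezisecho.

ngedahiezisecho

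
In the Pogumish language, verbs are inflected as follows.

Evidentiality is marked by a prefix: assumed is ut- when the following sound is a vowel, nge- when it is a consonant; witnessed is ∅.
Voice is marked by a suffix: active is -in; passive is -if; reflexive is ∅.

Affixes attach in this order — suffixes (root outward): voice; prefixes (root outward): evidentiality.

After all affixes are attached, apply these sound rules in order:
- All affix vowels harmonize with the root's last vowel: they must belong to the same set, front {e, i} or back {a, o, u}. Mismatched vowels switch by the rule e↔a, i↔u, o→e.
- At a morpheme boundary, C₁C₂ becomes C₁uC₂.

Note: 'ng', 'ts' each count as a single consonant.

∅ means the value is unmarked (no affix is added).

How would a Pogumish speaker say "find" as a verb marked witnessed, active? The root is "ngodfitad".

Attach voice active -in → ngodfitadin.
evidentiality = witnessed: zero marking, form stays ngodfitadin.
Apply vowel harmony: ngodfitadin → ngodfitadun.
Epenthesis: no change.

ngodfitadun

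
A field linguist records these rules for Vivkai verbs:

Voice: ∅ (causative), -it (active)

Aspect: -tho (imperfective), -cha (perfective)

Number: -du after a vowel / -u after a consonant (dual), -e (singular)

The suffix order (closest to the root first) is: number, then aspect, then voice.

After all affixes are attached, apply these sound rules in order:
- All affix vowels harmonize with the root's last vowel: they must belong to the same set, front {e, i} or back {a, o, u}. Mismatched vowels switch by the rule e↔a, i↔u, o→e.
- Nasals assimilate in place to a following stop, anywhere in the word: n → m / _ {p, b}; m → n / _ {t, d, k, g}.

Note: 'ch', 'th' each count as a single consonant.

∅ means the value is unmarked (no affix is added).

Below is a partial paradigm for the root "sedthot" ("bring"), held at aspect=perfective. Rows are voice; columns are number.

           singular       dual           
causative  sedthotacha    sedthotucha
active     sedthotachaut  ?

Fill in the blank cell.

sedthotuchaut

Attach number dual -u (after consonant 't') → sedthotu.
Attach aspect perfective -cha → sedthotucha.
Attach voice active -it → sedthotuchait.
Apply vowel harmony: sedthotuchait → sedthotuchaut.
Nasal assimilation: no change.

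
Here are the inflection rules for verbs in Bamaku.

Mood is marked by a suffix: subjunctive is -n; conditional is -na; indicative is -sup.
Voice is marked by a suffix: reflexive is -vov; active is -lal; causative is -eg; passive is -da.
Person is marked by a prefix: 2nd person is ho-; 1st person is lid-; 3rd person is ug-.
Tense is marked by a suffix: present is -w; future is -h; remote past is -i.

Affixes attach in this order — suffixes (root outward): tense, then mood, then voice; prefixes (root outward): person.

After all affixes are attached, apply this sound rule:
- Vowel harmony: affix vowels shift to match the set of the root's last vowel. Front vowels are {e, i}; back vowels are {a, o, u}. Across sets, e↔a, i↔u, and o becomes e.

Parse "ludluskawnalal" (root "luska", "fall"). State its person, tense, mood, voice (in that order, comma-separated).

1st person, present, conditional, active

Segment: lid-luska-w-na-lal.
person: lid- → 1st person.
tense: -w → present.
mood: -na → conditional.
voice: -lal → active.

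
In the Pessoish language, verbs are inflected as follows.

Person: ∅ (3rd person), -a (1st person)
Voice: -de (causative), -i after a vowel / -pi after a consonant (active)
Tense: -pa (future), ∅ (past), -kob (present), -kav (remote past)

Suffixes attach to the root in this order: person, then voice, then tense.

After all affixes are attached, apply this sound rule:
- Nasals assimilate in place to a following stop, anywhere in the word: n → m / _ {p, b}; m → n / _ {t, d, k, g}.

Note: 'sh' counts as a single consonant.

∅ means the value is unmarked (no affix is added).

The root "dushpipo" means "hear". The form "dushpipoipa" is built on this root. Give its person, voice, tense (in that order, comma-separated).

3rd person, active, future

Segment: dushpipo-i-pa.
person: ∅ → 3rd person.
voice: -i/pi → active.
tense: -pa → future.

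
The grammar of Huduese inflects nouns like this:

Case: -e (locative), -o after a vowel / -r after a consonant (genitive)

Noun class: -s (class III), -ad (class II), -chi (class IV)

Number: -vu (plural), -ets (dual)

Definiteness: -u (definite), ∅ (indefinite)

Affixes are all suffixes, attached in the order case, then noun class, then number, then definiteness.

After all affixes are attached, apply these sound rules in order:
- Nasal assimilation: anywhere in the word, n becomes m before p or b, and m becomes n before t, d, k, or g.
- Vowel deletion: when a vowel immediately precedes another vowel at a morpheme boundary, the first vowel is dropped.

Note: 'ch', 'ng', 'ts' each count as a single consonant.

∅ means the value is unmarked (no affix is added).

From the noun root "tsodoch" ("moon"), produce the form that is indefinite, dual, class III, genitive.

tsodochrsets

Attach case genitive -r (after consonant 'ch') → tsodochr.
Attach noun class class III -s → tsodochrs.
Attach number dual -ets → tsodochrsets.
definiteness = indefinite: zero marking, form stays tsodochrsets.
Nasal assimilation: no change.
Vowel deletion: no change.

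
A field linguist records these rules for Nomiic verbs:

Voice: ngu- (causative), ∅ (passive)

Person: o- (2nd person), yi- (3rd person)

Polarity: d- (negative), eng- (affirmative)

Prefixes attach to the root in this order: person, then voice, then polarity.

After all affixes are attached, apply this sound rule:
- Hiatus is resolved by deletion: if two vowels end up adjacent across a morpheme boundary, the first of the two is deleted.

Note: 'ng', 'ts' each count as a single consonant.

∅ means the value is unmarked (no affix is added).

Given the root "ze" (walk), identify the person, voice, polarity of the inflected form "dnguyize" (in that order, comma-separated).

Segment: d-ngu-yi-ze.
person: yi- → 3rd person.
voice: ngu- → causative.
polarity: d- → negative.

3rd person, causative, negative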